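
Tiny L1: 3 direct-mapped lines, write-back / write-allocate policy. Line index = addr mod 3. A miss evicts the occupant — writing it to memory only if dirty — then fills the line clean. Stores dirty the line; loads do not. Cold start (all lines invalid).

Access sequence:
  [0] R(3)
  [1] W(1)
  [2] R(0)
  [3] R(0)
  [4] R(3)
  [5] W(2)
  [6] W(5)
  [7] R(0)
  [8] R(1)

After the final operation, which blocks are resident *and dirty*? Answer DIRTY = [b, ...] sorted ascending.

  0 | R B3 → L0 miss [-]
  1 | W B1 → L1 miss [D]
  2 | R B0 → L0 miss [-]
  3 | R B0 → L0 hit [-]
  4 | R B3 → L0 miss [-]
  5 | W B2 → L2 miss [D]
  6 | W B5 → L2 miss wb→B2 [D]
  7 | R B0 → L0 miss [-]
  8 | R B1 → L1 hit [D]

DIRTY = [1, 5]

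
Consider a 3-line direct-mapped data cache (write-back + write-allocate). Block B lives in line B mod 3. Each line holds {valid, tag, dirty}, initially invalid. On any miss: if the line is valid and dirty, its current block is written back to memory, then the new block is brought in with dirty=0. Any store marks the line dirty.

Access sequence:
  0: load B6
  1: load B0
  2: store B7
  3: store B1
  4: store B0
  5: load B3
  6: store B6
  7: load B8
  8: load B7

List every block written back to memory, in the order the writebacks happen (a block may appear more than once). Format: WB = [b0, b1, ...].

0: R B6 -> L0 miss  d=-]
1: R B0 -> L0 miss  d=-]
2: W B7 -> L1 miss  d=D]
3: W B1 -> L1 miss wb->B7  d=D]
4: W B0 -> L0 hit  d=D]
5: R B3 -> L0 miss wb->B0  d=-]
6: W B6 -> L0 miss  d=D]
7: R B8 -> L2 miss  d=-]
8: R B7 -> L1 miss wb->B1  d=-]

WB = [7, 0, 1]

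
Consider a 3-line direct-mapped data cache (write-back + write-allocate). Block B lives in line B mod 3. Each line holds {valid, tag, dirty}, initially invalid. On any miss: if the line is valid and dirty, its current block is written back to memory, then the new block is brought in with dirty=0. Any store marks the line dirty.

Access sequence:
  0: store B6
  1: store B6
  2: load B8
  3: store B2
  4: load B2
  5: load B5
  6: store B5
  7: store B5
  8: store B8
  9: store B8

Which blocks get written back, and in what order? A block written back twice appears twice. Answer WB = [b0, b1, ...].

WB = [2, 5]

  0 | W B6 → L0 miss [D]
  1 | W B6 → L0 hit [D]
  2 | R B8 → L2 miss [-]
  3 | W B2 → L2 miss [D]
  4 | R B2 → L2 hit [D]
  5 | R B5 → L2 miss wb→B2 [-]
  6 | W B5 → L2 hit [D]
  7 | W B5 → L2 hit [D]
  8 | W B8 → L2 miss wb→B5 [D]
  9 | W B8 → L2 hit [D]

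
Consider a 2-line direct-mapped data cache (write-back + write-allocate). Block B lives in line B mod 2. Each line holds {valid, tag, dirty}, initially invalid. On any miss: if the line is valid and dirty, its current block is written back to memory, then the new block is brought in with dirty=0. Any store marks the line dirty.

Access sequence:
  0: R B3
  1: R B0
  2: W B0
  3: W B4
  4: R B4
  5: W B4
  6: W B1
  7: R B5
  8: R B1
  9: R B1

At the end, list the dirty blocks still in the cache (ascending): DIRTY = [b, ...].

DIRTY = [4]

0: R B3 -> L1 miss  d=-]
1: R B0 -> L0 miss  d=-]
2: W B0 -> L0 hit  d=D]
3: W B4 -> L0 miss wb->B0  d=D]
4: R B4 -> L0 hit  d=D]
5: W B4 -> L0 hit  d=D]
6: W B1 -> L1 miss  d=D]
7: R B5 -> L1 miss wb->B1  d=-]
8: R B1 -> L1 miss  d=-]
9: R B1 -> L1 hit  d=-]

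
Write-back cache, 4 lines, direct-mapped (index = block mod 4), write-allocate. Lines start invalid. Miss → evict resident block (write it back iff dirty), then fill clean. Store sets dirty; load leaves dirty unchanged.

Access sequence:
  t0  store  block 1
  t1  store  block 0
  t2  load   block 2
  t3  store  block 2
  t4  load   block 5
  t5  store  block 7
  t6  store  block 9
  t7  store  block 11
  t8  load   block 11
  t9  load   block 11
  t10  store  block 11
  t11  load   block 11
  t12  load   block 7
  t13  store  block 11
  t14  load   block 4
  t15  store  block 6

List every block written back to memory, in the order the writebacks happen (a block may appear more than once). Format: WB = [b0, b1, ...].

WB = [1, 7, 11, 0, 2]

0: W B1 → L1 miss [D]
1: W B0 → L0 miss [D]
2: R B2 → L2 miss [-]
3: W B2 → L2 hit [D]
4: R B5 → L1 miss wb→B1 [-]
5: W B7 → L3 miss [D]
6: W B9 → L1 miss [D]
7: W B11 → L3 miss wb→B7 [D]
8: R B11 → L3 hit [D]
9: R B11 → L3 hit [D]
10: W B11 → L3 hit [D]
11: R B11 → L3 hit [D]
12: R B7 → L3 miss wb→B11 [-]
13: W B11 → L3 miss [D]
14: R B4 → L0 miss wb→B0 [-]
15: W B6 → L2 miss wb→B2 [D]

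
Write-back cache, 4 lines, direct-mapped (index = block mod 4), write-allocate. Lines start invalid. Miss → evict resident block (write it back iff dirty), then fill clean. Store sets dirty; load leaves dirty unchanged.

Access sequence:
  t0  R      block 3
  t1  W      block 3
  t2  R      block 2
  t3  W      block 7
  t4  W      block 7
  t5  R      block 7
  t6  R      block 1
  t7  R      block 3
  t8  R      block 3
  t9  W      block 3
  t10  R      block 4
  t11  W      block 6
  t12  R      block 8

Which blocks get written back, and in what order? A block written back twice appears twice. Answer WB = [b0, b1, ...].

WB = [3, 7]

  0 | R B3 → L3 miss [-]
  1 | W B3 → L3 hit [D]
  2 | R B2 → L2 miss [-]
  3 | W B7 → L3 miss wb→B3 [D]
  4 | W B7 → L3 hit [D]
  5 | R B7 → L3 hit [D]
  6 | R B1 → L1 miss [-]
  7 | R B3 → L3 miss wb→B7 [-]
  8 | R B3 → L3 hit [-]
  9 | W B3 → L3 hit [D]
  10 | R B4 → L0 miss [-]
  11 | W B6 → L2 miss [D]
  12 | R B8 → L0 miss [-]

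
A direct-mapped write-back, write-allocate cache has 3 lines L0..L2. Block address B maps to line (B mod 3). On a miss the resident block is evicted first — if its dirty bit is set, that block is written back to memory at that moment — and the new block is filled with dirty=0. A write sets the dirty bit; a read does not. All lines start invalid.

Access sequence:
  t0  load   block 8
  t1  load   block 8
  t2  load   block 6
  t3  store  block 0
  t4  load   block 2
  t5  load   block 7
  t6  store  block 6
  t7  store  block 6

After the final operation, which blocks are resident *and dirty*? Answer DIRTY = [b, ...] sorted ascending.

0: R B8 → L2 miss [-]
1: R B8 → L2 hit [-]
2: R B6 → L0 miss [-]
3: W B0 → L0 miss [D]
4: R B2 → L2 miss [-]
5: R B7 → L1 miss [-]
6: W B6 → L0 miss wb→B0 [D]
7: W B6 → L0 hit [D]

DIRTY = [6]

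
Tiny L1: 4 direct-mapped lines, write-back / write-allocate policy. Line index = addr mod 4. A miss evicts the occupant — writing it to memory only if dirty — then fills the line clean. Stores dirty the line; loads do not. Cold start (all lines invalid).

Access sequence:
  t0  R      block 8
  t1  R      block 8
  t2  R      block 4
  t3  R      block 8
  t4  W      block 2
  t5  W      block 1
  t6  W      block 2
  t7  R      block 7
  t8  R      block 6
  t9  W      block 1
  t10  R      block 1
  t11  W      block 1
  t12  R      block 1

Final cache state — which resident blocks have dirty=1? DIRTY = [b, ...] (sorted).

DIRTY = [1]

0: R B8 -> L0 miss  d=-]
1: R B8 -> L0 hit  d=-]
2: R B4 -> L0 miss  d=-]
3: R B8 -> L0 miss  d=-]
4: W B2 -> L2 miss  d=D]
5: W B1 -> L1 miss  d=D]
6: W B2 -> L2 hit  d=D]
7: R B7 -> L3 miss  d=-]
8: R B6 -> L2 miss wb->B2  d=-]
9: W B1 -> L1 hit  d=D]
10: R B1 -> L1 hit  d=D]
11: W B1 -> L1 hit  d=D]
12: R B1 -> L1 hit  d=D]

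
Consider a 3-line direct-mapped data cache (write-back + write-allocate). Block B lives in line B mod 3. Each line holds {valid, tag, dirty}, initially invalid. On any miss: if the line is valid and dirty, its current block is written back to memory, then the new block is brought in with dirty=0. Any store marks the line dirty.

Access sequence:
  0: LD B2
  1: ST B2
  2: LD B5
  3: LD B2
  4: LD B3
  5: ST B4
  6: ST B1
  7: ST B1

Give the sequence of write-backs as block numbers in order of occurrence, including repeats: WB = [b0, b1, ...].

  0 | R B2 → L2 miss [-]
  1 | W B2 → L2 hit [D]
  2 | R B5 → L2 miss wb→B2 [-]
  3 | R B2 → L2 miss [-]
  4 | R B3 → L0 miss [-]
  5 | W B4 → L1 miss [D]
  6 | W B1 → L1 miss wb→B4 [D]
  7 | W B1 → L1 hit [D]

WB = [2, 4]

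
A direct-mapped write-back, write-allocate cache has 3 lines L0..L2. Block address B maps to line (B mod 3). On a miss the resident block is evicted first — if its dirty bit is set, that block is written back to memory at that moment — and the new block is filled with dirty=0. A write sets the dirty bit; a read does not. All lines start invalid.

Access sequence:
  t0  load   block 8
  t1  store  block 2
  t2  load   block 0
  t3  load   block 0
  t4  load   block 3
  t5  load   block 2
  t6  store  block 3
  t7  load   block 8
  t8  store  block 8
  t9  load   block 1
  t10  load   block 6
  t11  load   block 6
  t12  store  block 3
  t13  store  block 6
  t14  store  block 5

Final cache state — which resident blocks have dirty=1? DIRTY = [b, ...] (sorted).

DIRTY = [5, 6]

0: R B8 → L2 miss [-]
1: W B2 → L2 miss [D]
2: R B0 → L0 miss [-]
3: R B0 → L0 hit [-]
4: R B3 → L0 miss [-]
5: R B2 → L2 hit [D]
6: W B3 → L0 hit [D]
7: R B8 → L2 miss wb→B2 [-]
8: W B8 → L2 hit [D]
9: R B1 → L1 miss [-]
10: R B6 → L0 miss wb→B3 [-]
11: R B6 → L0 hit [-]
12: W B3 → L0 miss [D]
13: W B6 → L0 miss wb→B3 [D]
14: W B5 → L2 miss wb→B8 [D]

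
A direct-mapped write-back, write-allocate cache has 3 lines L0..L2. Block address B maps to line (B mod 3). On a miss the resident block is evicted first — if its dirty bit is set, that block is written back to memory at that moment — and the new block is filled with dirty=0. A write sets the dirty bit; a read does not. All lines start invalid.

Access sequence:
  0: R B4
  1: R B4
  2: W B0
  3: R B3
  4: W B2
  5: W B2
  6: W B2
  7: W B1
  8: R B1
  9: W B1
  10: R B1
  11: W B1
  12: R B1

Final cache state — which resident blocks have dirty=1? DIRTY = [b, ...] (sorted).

  0 | R B4 → L1 miss [-]
  1 | R B4 → L1 hit [-]
  2 | W B0 → L0 miss [D]
  3 | R B3 → L0 miss wb→B0 [-]
  4 | W B2 → L2 miss [D]
  5 | W B2 → L2 hit [D]
  6 | W B2 → L2 hit [D]
  7 | W B1 → L1 miss [D]
  8 | R B1 → L1 hit [D]
  9 | W B1 → L1 hit [D]
  10 | R B1 → L1 hit [D]
  11 | W B1 → L1 hit [D]
  12 | R B1 → L1 hit [D]

DIRTY = [1, 2]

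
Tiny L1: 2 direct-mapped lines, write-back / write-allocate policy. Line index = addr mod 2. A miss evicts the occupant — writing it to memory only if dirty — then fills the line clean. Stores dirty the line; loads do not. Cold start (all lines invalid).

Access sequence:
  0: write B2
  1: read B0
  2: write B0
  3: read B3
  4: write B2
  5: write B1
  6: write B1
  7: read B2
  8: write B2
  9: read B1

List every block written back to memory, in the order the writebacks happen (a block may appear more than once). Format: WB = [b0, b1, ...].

0: W B2 -> L0 miss  d=D]
1: R B0 -> L0 miss wb->B2  d=-]
2: W B0 -> L0 hit  d=D]
3: R B3 -> L1 miss  d=-]
4: W B2 -> L0 miss wb->B0  d=D]
5: W B1 -> L1 miss  d=D]
6: W B1 -> L1 hit  d=D]
7: R B2 -> L0 hit  d=D]
8: W B2 -> L0 hit  d=D]
9: R B1 -> L1 hit  d=D]

WB = [2, 0]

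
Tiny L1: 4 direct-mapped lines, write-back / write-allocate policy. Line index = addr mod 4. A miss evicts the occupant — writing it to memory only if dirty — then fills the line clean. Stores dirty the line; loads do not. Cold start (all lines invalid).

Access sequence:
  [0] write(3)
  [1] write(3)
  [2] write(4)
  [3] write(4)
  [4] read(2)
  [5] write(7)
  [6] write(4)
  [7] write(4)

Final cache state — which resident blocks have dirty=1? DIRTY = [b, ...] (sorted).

DIRTY = [4, 7]

0: W B3 → L3 miss [D]
1: W B3 → L3 hit [D]
2: W B4 → L0 miss [D]
3: W B4 → L0 hit [D]
4: R B2 → L2 miss [-]
5: W B7 → L3 miss wb→B3 [D]
6: W B4 → L0 hit [D]
7: W B4 → L0 hit [D]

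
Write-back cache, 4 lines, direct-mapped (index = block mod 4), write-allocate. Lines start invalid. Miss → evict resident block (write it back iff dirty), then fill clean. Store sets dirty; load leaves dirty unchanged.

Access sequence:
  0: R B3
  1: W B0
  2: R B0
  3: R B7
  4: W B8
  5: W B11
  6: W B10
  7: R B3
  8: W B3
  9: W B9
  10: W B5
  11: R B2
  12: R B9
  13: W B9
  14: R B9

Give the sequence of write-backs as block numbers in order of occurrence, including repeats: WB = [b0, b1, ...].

0: R B3 -> L3 miss  d=-]
1: W B0 -> L0 miss  d=D]
2: R B0 -> L0 hit  d=D]
3: R B7 -> L3 miss  d=-]
4: W B8 -> L0 miss wb->B0  d=D]
5: W B11 -> L3 miss  d=D]
6: W B10 -> L2 miss  d=D]
7: R B3 -> L3 miss wb->B11  d=-]
8: W B3 -> L3 hit  d=D]
9: W B9 -> L1 miss  d=D]
10: W B5 -> L1 miss wb->B9  d=D]
11: R B2 -> L2 miss wb->B10  d=-]
12: R B9 -> L1 miss wb->B5  d=-]
13: W B9 -> L1 hit  d=D]
14: R B9 -> L1 hit  d=D]

WB = [0, 11, 9, 10, 5]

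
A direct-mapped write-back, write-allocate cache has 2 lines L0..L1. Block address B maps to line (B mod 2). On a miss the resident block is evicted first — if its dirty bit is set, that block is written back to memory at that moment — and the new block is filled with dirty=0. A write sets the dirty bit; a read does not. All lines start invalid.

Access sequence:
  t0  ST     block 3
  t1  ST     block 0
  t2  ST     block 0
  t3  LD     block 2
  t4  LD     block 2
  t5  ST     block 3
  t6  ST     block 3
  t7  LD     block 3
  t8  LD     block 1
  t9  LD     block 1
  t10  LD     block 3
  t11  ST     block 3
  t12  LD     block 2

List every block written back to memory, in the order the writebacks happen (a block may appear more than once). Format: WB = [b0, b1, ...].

WB = [0, 3]

0: W B3 -> L1 miss  d=D]
1: W B0 -> L0 miss  d=D]
2: W B0 -> L0 hit  d=D]
3: R B2 -> L0 miss wb->B0  d=-]
4: R B2 -> L0 hit  d=-]
5: W B3 -> L1 hit  d=D]
6: W B3 -> L1 hit  d=D]
7: R B3 -> L1 hit  d=D]
8: R B1 -> L1 miss wb->B3  d=-]
9: R B1 -> L1 hit  d=-]
10: R B3 -> L1 miss  d=-]
11: W B3 -> L1 hit  d=D]
12: R B2 -> L0 hit  d=-]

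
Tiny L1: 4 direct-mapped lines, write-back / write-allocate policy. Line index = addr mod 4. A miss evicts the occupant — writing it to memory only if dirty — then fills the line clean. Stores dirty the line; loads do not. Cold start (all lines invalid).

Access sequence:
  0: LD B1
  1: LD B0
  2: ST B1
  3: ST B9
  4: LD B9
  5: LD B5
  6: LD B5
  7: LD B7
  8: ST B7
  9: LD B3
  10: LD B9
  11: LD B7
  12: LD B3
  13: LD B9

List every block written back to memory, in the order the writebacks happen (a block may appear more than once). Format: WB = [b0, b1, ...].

WB = [1, 9, 7]

0: R B1 → L1 miss [-]
1: R B0 → L0 miss [-]
2: W B1 → L1 hit [D]
3: W B9 → L1 miss wb→B1 [D]
4: R B9 → L1 hit [D]
5: R B5 → L1 miss wb→B9 [-]
6: R B5 → L1 hit [-]
7: R B7 → L3 miss [-]
8: W B7 → L3 hit [D]
9: R B3 → L3 miss wb→B7 [-]
10: R B9 → L1 miss [-]
11: R B7 → L3 miss [-]
12: R B3 → L3 miss [-]
13: R B9 → L1 hit [-]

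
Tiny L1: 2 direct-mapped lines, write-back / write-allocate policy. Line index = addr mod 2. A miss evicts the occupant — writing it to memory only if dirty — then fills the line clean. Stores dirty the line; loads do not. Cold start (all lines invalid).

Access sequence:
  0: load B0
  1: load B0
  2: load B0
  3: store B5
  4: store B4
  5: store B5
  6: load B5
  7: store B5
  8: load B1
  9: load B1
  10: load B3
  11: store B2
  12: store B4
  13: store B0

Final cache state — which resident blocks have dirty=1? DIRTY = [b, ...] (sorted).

  0 | R B0 → L0 miss [-]
  1 | R B0 → L0 hit [-]
  2 | R B0 → L0 hit [-]
  3 | W B5 → L1 miss [D]
  4 | W B4 → L0 miss [D]
  5 | W B5 → L1 hit [D]
  6 | R B5 → L1 hit [D]
  7 | W B5 → L1 hit [D]
  8 | R B1 → L1 miss wb→B5 [-]
  9 | R B1 → L1 hit [-]
  10 | R B3 → L1 miss [-]
  11 | W B2 → L0 miss wb→B4 [D]
  12 | W B4 → L0 miss wb→B2 [D]
  13 | W B0 → L0 miss wb→B4 [D]

DIRTY = [0]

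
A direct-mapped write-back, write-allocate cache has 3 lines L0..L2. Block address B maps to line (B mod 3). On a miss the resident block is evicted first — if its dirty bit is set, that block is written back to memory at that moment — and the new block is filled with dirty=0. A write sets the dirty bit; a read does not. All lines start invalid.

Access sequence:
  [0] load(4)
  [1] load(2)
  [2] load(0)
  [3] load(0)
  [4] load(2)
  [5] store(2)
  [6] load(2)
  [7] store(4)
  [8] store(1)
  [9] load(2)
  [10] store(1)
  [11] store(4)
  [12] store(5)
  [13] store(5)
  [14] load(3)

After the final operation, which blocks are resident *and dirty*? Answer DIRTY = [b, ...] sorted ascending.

0: R B4 → L1 miss [-]
1: R B2 → L2 miss [-]
2: R B0 → L0 miss [-]
3: R B0 → L0 hit [-]
4: R B2 → L2 hit [-]
5: W B2 → L2 hit [D]
6: R B2 → L2 hit [D]
7: W B4 → L1 hit [D]
8: W B1 → L1 miss wb→B4 [D]
9: R B2 → L2 hit [D]
10: W B1 → L1 hit [D]
11: W B4 → L1 miss wb→B1 [D]
12: W B5 → L2 miss wb→B2 [D]
13: W B5 → L2 hit [D]
14: R B3 → L0 miss [-]

DIRTY = [4, 5]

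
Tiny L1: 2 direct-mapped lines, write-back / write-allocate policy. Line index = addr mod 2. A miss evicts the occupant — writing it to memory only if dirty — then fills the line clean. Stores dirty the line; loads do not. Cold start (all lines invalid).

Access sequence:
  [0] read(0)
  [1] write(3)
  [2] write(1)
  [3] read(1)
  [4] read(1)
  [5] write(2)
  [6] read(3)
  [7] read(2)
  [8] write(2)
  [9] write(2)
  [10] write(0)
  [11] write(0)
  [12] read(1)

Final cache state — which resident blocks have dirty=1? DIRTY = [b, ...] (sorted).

0: R B0 → L0 miss [-]
1: W B3 → L1 miss [D]
2: W B1 → L1 miss wb→B3 [D]
3: R B1 → L1 hit [D]
4: R B1 → L1 hit [D]
5: W B2 → L0 miss [D]
6: R B3 → L1 miss wb→B1 [-]
7: R B2 → L0 hit [D]
8: W B2 → L0 hit [D]
9: W B2 → L0 hit [D]
10: W B0 → L0 miss wb→B2 [D]
11: W B0 → L0 hit [D]
12: R B1 → L1 miss [-]

DIRTY = [0]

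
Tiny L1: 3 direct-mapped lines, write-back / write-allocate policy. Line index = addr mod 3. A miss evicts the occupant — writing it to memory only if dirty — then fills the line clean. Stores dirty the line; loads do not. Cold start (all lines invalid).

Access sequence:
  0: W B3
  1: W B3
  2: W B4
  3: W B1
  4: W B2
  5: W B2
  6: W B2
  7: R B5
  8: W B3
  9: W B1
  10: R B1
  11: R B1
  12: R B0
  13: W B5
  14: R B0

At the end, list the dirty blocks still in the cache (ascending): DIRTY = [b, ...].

DIRTY = [1, 5]

  0 | W B3 → L0 miss [D]
  1 | W B3 → L0 hit [D]
  2 | W B4 → L1 miss [D]
  3 | W B1 → L1 miss wb→B4 [D]
  4 | W B2 → L2 miss [D]
  5 | W B2 → L2 hit [D]
  6 | W B2 → L2 hit [D]
  7 | R B5 → L2 miss wb→B2 [-]
  8 | W B3 → L0 hit [D]
  9 | W B1 → L1 hit [D]
  10 | R B1 → L1 hit [D]
  11 | R B1 → L1 hit [D]
  12 | R B0 → L0 miss wb→B3 [-]
  13 | W B5 → L2 hit [D]
  14 | R B0 → L0 hit [-]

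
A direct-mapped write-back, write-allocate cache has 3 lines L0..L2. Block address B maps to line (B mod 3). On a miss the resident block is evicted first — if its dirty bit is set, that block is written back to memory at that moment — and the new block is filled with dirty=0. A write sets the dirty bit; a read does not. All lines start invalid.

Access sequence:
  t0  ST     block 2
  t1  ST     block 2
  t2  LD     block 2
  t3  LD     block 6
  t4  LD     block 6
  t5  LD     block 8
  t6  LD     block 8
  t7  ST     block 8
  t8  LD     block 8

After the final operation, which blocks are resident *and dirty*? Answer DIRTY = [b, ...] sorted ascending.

DIRTY = [8]

  0 | W B2 → L2 miss [D]
  1 | W B2 → L2 hit [D]
  2 | R B2 → L2 hit [D]
  3 | R B6 → L0 miss [-]
  4 | R B6 → L0 hit [-]
  5 | R B8 → L2 miss wb→B2 [-]
  6 | R B8 → L2 hit [-]
  7 | W B8 → L2 hit [D]
  8 | R B8 → L2 hit [D]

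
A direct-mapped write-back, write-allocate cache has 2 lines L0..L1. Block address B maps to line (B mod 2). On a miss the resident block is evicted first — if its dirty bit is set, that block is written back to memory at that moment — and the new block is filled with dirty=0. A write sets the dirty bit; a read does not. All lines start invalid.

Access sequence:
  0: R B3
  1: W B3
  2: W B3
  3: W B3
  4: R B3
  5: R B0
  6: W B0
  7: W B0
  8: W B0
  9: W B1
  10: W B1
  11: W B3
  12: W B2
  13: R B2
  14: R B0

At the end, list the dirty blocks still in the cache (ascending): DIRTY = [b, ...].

0: R B3 -> L1 miss  d=-]
1: W B3 -> L1 hit  d=D]
2: W B3 -> L1 hit  d=D]
3: W B3 -> L1 hit  d=D]
4: R B3 -> L1 hit  d=D]
5: R B0 -> L0 miss  d=-]
6: W B0 -> L0 hit  d=D]
7: W B0 -> L0 hit  d=D]
8: W B0 -> L0 hit  d=D]
9: W B1 -> L1 miss wb->B3  d=D]
10: W B1 -> L1 hit  d=D]
11: W B3 -> L1 miss wb->B1  d=D]
12: W B2 -> L0 miss wb->B0  d=D]
13: R B2 -> L0 hit  d=D]
14: R B0 -> L0 miss wb->B2  d=-]

DIRTY = [3]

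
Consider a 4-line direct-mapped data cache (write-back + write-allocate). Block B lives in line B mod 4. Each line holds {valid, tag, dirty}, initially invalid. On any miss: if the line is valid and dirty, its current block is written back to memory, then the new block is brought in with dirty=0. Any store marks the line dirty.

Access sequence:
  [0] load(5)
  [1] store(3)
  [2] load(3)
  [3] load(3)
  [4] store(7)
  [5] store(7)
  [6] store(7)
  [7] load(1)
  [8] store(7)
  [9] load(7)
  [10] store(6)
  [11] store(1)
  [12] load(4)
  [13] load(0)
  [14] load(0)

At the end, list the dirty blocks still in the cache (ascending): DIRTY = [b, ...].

DIRTY = [1, 6, 7]

  0 | R B5 → L1 miss [-]
  1 | W B3 → L3 miss [D]
  2 | R B3 → L3 hit [D]
  3 | R B3 → L3 hit [D]
  4 | W B7 → L3 miss wb→B3 [D]
  5 | W B7 → L3 hit [D]
  6 | W B7 → L3 hit [D]
  7 | R B1 → L1 miss [-]
  8 | W B7 → L3 hit [D]
  9 | R B7 → L3 hit [D]
  10 | W B6 → L2 miss [D]
  11 | W B1 → L1 hit [D]
  12 | R B4 → L0 miss [-]
  13 | R B0 → L0 miss [-]
  14 | R B0 → L0 hit [-]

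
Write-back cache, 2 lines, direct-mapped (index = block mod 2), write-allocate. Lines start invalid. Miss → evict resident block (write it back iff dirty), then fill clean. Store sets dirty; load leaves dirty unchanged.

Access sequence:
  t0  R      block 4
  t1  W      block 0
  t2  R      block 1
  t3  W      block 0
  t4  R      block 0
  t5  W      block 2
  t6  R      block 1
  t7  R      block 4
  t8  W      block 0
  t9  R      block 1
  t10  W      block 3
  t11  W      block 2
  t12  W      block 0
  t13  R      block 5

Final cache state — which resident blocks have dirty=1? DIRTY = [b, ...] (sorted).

0: R B4 -> L0 miss  d=-]
1: W B0 -> L0 miss  d=D]
2: R B1 -> L1 miss  d=-]
3: W B0 -> L0 hit  d=D]
4: R B0 -> L0 hit  d=D]
5: W B2 -> L0 miss wb->B0  d=D]
6: R B1 -> L1 hit  d=-]
7: R B4 -> L0 miss wb->B2  d=-]
8: W B0 -> L0 miss  d=D]
9: R B1 -> L1 hit  d=-]
10: W B3 -> L1 miss  d=D]
11: W B2 -> L0 miss wb->B0  d=D]
12: W B0 -> L0 miss wb->B2  d=D]
13: R B5 -> L1 miss wb->B3  d=-]

DIRTY = [0]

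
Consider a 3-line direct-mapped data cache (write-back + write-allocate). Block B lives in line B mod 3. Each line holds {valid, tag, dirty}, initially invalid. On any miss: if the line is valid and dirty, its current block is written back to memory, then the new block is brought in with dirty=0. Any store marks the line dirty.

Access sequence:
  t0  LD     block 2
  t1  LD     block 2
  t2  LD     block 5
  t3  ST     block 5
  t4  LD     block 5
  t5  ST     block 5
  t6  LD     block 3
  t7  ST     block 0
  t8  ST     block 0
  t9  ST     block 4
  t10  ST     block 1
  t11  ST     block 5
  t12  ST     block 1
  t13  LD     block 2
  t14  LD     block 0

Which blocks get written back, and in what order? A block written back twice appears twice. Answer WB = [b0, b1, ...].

0: R B2 -> L2 miss  d=-]
1: R B2 -> L2 hit  d=-]
2: R B5 -> L2 miss  d=-]
3: W B5 -> L2 hit  d=D]
4: R B5 -> L2 hit  d=D]
5: W B5 -> L2 hit  d=D]
6: R B3 -> L0 miss  d=-]
7: W B0 -> L0 miss  d=D]
8: W B0 -> L0 hit  d=D]
9: W B4 -> L1 miss  d=D]
10: W B1 -> L1 miss wb->B4  d=D]
11: W B5 -> L2 hit  d=D]
12: W B1 -> L1 hit  d=D]
13: R B2 -> L2 miss wb->B5  d=-]
14: R B0 -> L0 hit  d=D]

WB = [4, 5]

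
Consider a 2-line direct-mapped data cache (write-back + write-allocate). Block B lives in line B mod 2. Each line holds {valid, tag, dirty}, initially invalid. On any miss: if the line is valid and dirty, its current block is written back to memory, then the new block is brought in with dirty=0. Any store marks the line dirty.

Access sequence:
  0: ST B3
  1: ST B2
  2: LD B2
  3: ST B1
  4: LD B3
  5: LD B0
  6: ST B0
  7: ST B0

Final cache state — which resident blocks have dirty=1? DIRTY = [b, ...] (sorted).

0: W B3 -> L1 miss  d=D]
1: W B2 -> L0 miss  d=D]
2: R B2 -> L0 hit  d=D]
3: W B1 -> L1 miss wb->B3  d=D]
4: R B3 -> L1 miss wb->B1  d=-]
5: R B0 -> L0 miss wb->B2  d=-]
6: W B0 -> L0 hit  d=D]
7: W B0 -> L0 hit  d=D]

DIRTY = [0]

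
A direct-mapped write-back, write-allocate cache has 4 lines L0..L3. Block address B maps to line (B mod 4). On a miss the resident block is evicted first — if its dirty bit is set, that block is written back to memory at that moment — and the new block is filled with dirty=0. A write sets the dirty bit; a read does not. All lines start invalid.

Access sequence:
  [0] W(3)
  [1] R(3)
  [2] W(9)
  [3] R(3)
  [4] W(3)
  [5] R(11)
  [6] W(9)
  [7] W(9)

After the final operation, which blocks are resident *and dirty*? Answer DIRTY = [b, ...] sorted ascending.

  0 | W B3 → L3 miss [D]
  1 | R B3 → L3 hit [D]
  2 | W B9 → L1 miss [D]
  3 | R B3 → L3 hit [D]
  4 | W B3 → L3 hit [D]
  5 | R B11 → L3 miss wb→B3 [-]
  6 | W B9 → L1 hit [D]
  7 | W B9 → L1 hit [D]

DIRTY = [9]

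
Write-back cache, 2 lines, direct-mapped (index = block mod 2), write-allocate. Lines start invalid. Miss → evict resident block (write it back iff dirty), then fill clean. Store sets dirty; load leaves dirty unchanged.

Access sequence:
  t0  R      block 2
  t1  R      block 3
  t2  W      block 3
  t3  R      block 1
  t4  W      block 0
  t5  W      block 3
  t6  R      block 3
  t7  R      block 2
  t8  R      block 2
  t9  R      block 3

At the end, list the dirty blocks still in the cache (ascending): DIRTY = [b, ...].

DIRTY = [3]

0: R B2 -> L0 miss  d=-]
1: R B3 -> L1 miss  d=-]
2: W B3 -> L1 hit  d=D]
3: R B1 -> L1 miss wb->B3  d=-]
4: W B0 -> L0 miss  d=D]
5: W B3 -> L1 miss  d=D]
6: R B3 -> L1 hit  d=D]
7: R B2 -> L0 miss wb->B0  d=-]
8: R B2 -> L0 hit  d=-]
9: R B3 -> L1 hit  d=D]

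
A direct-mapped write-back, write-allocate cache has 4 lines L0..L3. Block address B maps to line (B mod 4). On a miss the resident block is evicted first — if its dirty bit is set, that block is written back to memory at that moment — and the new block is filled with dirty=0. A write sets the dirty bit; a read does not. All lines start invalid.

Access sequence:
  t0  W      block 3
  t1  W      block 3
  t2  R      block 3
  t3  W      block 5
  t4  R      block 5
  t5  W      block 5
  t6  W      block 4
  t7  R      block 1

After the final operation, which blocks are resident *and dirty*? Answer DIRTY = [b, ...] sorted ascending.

DIRTY = [3, 4]

0: W B3 -> L3 miss  d=D]
1: W B3 -> L3 hit  d=D]
2: R B3 -> L3 hit  d=D]
3: W B5 -> L1 miss  d=D]
4: R B5 -> L1 hit  d=D]
5: W B5 -> L1 hit  d=D]
6: W B4 -> L0 miss  d=D]
7: R B1 -> L1 miss wb->B5  d=-]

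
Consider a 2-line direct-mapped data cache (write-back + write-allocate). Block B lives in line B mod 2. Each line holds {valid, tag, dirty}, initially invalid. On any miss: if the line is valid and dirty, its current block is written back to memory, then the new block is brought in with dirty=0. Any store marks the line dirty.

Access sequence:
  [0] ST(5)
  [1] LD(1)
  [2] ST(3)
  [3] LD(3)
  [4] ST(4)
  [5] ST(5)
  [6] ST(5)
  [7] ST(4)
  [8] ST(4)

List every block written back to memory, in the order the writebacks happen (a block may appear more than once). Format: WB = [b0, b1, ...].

WB = [5, 3]

0: W B5 → L1 miss [D]
1: R B1 → L1 miss wb→B5 [-]
2: W B3 → L1 miss [D]
3: R B3 → L1 hit [D]
4: W B4 → L0 miss [D]
5: W B5 → L1 miss wb→B3 [D]
6: W B5 → L1 hit [D]
7: W B4 → L0 hit [D]
8: W B4 → L0 hit [D]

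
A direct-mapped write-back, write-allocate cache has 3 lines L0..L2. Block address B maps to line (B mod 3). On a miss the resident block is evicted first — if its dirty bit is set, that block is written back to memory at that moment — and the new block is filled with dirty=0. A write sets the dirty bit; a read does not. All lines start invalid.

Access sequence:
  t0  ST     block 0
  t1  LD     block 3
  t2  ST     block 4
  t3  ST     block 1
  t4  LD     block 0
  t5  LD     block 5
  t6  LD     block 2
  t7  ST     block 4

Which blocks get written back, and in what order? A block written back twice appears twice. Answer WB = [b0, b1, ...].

  0 | W B0 → L0 miss [D]
  1 | R B3 → L0 miss wb→B0 [-]
  2 | W B4 → L1 miss [D]
  3 | W B1 → L1 miss wb→B4 [D]
  4 | R B0 → L0 miss [-]
  5 | R B5 → L2 miss [-]
  6 | R B2 → L2 miss [-]
  7 | W B4 → L1 miss wb→B1 [D]

WB = [0, 4, 1]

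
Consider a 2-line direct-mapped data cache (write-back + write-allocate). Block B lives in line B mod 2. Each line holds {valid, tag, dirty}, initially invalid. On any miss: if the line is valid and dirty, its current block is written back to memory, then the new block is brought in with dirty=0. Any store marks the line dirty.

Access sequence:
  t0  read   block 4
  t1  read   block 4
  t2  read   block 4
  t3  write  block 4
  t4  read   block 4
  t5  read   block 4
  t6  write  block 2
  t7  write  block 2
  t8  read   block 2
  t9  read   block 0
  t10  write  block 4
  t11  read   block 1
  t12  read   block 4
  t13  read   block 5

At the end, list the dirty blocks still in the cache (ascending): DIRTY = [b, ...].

  0 | R B4 → L0 miss [-]
  1 | R B4 → L0 hit [-]
  2 | R B4 → L0 hit [-]
  3 | W B4 → L0 hit [D]
  4 | R B4 → L0 hit [D]
  5 | R B4 → L0 hit [D]
  6 | W B2 → L0 miss wb→B4 [D]
  7 | W B2 → L0 hit [D]
  8 | R B2 → L0 hit [D]
  9 | R B0 → L0 miss wb→B2 [-]
  10 | W B4 → L0 miss [D]
  11 | R B1 → L1 miss [-]
  12 | R B4 → L0 hit [D]
  13 | R B5 → L1 miss [-]

DIRTY = [4]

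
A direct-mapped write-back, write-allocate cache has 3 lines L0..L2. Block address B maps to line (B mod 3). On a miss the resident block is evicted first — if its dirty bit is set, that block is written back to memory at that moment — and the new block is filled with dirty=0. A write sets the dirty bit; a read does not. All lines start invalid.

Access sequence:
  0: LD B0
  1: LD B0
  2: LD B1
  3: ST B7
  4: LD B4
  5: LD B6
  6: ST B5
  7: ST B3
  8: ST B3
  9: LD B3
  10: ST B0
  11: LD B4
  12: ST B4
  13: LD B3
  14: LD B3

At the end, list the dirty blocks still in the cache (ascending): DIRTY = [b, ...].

0: R B0 -> L0 miss  d=-]
1: R B0 -> L0 hit  d=-]
2: R B1 -> L1 miss  d=-]
3: W B7 -> L1 miss  d=D]
4: R B4 -> L1 miss wb->B7  d=-]
5: R B6 -> L0 miss  d=-]
6: W B5 -> L2 miss  d=D]
7: W B3 -> L0 miss  d=D]
8: W B3 -> L0 hit  d=D]
9: R B3 -> L0 hit  d=D]
10: W B0 -> L0 miss wb->B3  d=D]
11: R B4 -> L1 hit  d=-]
12: W B4 -> L1 hit  d=D]
13: R B3 -> L0 miss wb->B0  d=-]
14: R B3 -> L0 hit  d=-]

DIRTY = [4, 5]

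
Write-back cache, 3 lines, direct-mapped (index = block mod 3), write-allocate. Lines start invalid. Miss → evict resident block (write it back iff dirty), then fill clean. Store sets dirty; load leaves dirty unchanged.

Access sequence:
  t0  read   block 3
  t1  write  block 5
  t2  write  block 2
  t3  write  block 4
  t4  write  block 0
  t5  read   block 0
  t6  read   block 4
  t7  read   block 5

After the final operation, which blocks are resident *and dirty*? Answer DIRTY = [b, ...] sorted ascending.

0: R B3 -> L0 miss  d=-]
1: W B5 -> L2 miss  d=D]
2: W B2 -> L2 miss wb->B5  d=D]
3: W B4 -> L1 miss  d=D]
4: W B0 -> L0 miss  d=D]
5: R B0 -> L0 hit  d=D]
6: R B4 -> L1 hit  d=D]
7: R B5 -> L2 miss wb->B2  d=-]

DIRTY = [0, 4]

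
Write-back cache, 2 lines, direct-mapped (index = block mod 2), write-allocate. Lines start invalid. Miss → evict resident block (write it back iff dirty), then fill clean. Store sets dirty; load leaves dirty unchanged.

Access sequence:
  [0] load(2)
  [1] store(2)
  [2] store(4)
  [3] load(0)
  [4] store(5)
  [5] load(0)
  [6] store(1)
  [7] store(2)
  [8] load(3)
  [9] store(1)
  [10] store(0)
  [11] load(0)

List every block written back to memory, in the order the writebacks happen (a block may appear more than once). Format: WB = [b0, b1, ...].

WB = [2, 4, 5, 1, 2]

0: R B2 -> L0 miss  d=-]
1: W B2 -> L0 hit  d=D]
2: W B4 -> L0 miss wb->B2  d=D]
3: R B0 -> L0 miss wb->B4  d=-]
4: W B5 -> L1 miss  d=D]
5: R B0 -> L0 hit  d=-]
6: W B1 -> L1 miss wb->B5  d=D]
7: W B2 -> L0 miss  d=D]
8: R B3 -> L1 miss wb->B1  d=-]
9: W B1 -> L1 miss  d=D]
10: W B0 -> L0 miss wb->B2  d=D]
11: R B0 -> L0 hit  d=D]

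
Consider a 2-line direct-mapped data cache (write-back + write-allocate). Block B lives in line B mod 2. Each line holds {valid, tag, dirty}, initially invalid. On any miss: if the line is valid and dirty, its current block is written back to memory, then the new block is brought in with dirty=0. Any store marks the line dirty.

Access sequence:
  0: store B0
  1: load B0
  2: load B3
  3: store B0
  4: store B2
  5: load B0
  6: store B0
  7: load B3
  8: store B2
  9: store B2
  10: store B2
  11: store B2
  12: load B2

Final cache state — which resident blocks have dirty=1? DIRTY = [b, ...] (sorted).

0: W B0 → L0 miss [D]
1: R B0 → L0 hit [D]
2: R B3 → L1 miss [-]
3: W B0 → L0 hit [D]
4: W B2 → L0 miss wb→B0 [D]
5: R B0 → L0 miss wb→B2 [-]
6: W B0 → L0 hit [D]
7: R B3 → L1 hit [-]
8: W B2 → L0 miss wb→B0 [D]
9: W B2 → L0 hit [D]
10: W B2 → L0 hit [D]
11: W B2 → L0 hit [D]
12: R B2 → L0 hit [D]

DIRTY = [2]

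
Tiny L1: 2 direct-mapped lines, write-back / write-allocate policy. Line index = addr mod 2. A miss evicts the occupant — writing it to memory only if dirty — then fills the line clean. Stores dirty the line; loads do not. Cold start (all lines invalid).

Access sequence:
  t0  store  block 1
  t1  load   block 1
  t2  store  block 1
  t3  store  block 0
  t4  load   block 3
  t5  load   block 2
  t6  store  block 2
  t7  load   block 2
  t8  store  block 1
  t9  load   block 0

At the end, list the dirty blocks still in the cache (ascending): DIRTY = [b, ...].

DIRTY = [1]

  0 | W B1 → L1 miss [D]
  1 | R B1 → L1 hit [D]
  2 | W B1 → L1 hit [D]
  3 | W B0 → L0 miss [D]
  4 | R B3 → L1 miss wb→B1 [-]
  5 | R B2 → L0 miss wb→B0 [-]
  6 | W B2 → L0 hit [D]
  7 | R B2 → L0 hit [D]
  8 | W B1 → L1 miss [D]
  9 | R B0 → L0 miss wb→B2 [-]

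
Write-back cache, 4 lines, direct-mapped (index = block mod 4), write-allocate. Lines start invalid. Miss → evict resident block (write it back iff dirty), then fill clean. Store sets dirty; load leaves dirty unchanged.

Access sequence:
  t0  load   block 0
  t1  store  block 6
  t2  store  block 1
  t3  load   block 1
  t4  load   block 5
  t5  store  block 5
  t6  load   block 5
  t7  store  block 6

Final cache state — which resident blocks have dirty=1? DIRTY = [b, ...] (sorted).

DIRTY = [5, 6]

0: R B0 -> L0 miss  d=-]
1: W B6 -> L2 miss  d=D]
2: W B1 -> L1 miss  d=D]
3: R B1 -> L1 hit  d=D]
4: R B5 -> L1 miss wb->B1  d=-]
5: W B5 -> L1 hit  d=D]
6: R B5 -> L1 hit  d=D]
7: W B6 -> L2 hit  d=D]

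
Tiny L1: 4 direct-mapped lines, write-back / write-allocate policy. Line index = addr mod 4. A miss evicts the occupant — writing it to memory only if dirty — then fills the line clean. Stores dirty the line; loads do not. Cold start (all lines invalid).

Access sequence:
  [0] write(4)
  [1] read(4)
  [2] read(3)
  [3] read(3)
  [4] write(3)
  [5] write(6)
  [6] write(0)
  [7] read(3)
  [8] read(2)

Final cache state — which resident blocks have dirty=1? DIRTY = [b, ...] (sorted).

0: W B4 → L0 miss [D]
1: R B4 → L0 hit [D]
2: R B3 → L3 miss [-]
3: R B3 → L3 hit [-]
4: W B3 → L3 hit [D]
5: W B6 → L2 miss [D]
6: W B0 → L0 miss wb→B4 [D]
7: R B3 → L3 hit [D]
8: R B2 → L2 miss wb→B6 [-]

DIRTY = [0, 3]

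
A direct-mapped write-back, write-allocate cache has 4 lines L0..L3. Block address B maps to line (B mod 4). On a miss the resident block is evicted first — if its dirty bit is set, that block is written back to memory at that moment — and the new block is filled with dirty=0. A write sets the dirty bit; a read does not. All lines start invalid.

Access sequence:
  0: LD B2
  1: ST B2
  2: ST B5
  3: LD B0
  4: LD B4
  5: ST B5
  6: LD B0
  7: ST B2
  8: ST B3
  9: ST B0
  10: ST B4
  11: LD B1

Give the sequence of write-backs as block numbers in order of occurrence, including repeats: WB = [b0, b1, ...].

WB = [0, 5]

0: R B2 -> L2 miss  d=-]
1: W B2 -> L2 hit  d=D]
2: W B5 -> L1 miss  d=D]
3: R B0 -> L0 miss  d=-]
4: R B4 -> L0 miss  d=-]
5: W B5 -> L1 hit  d=D]
6: R B0 -> L0 miss  d=-]
7: W B2 -> L2 hit  d=D]
8: W B3 -> L3 miss  d=D]
9: W B0 -> L0 hit  d=D]
10: W B4 -> L0 miss wb->B0  d=D]
11: R B1 -> L1 miss wb->B5  d=-]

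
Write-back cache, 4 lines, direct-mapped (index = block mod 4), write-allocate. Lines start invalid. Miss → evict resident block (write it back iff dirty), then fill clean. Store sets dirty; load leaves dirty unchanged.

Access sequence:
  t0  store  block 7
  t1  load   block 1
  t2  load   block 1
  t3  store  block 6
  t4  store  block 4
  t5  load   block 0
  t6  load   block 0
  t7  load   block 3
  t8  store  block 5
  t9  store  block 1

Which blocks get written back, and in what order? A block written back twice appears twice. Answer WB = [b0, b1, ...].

WB = [4, 7, 5]

0: W B7 -> L3 miss  d=D]
1: R B1 -> L1 miss  d=-]
2: R B1 -> L1 hit  d=-]
3: W B6 -> L2 miss  d=D]
4: W B4 -> L0 miss  d=D]
5: R B0 -> L0 miss wb->B4  d=-]
6: R B0 -> L0 hit  d=-]
7: R B3 -> L3 miss wb->B7  d=-]
8: W B5 -> L1 miss  d=D]
9: W B1 -> L1 miss wb->B5  d=D]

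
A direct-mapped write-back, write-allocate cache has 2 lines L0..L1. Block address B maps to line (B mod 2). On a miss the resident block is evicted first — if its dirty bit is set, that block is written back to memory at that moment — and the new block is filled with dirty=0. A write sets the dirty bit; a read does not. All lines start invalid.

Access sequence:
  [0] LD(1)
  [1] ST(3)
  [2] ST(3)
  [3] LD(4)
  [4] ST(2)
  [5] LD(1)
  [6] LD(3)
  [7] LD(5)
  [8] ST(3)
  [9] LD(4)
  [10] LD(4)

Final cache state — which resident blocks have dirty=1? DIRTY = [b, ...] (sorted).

  0 | R B1 → L1 miss [-]
  1 | W B3 → L1 miss [D]
  2 | W B3 → L1 hit [D]
  3 | R B4 → L0 miss [-]
  4 | W B2 → L0 miss [D]
  5 | R B1 → L1 miss wb→B3 [-]
  6 | R B3 → L1 miss [-]
  7 | R B5 → L1 miss [-]
  8 | W B3 → L1 miss [D]
  9 | R B4 → L0 miss wb→B2 [-]
  10 | R B4 → L0 hit [-]

DIRTY = [3]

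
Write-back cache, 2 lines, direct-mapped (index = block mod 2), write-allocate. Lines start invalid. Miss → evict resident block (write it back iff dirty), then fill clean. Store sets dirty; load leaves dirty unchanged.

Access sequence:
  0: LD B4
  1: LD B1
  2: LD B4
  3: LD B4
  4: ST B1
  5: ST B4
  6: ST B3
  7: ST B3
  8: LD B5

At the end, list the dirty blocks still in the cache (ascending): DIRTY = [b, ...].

DIRTY = [4]

  0 | R B4 → L0 miss [-]
  1 | R B1 → L1 miss [-]
  2 | R B4 → L0 hit [-]
  3 | R B4 → L0 hit [-]
  4 | W B1 → L1 hit [D]
  5 | W B4 → L0 hit [D]
  6 | W B3 → L1 miss wb→B1 [D]
  7 | W B3 → L1 hit [D]
  8 | R B5 → L1 miss wb→B3 [-]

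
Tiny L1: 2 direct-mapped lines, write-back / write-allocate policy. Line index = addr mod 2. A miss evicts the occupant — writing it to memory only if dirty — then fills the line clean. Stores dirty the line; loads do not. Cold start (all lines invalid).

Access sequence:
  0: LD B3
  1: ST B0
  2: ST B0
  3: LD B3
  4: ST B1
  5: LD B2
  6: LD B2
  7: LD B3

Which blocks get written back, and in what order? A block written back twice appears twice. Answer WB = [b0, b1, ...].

WB = [0, 1]

0: R B3 -> L1 miss  d=-]
1: W B0 -> L0 miss  d=D]
2: W B0 -> L0 hit  d=D]
3: R B3 -> L1 hit  d=-]
4: W B1 -> L1 miss  d=D]
5: R B2 -> L0 miss wb->B0  d=-]
6: R B2 -> L0 hit  d=-]
7: R B3 -> L1 miss wb->B1  d=-]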